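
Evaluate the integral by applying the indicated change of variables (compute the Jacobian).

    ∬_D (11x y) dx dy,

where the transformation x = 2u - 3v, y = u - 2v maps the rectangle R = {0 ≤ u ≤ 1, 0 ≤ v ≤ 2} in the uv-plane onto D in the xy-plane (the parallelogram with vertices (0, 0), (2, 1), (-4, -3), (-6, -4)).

Compute the Jacobian determinant of (x, y) with respect to (u, v):

    ∂(x,y)/∂(u,v) = | 2  -3 | = (2)(-2) - (-3)(1) = -1.
                   | 1  -2 |

Its absolute value is |J| = 1 (the area scaling factor).

Substituting x = 2u - 3v, y = u - 2v into the integrand,

    11x y → 22u^2 - 77u v + 66v^2,

so the integral becomes

    ∬_R (22u^2 - 77u v + 66v^2) · |J| du dv = ∫_0^1 ∫_0^2 (22u^2 - 77u v + 66v^2) dv du.

Inner (v): 44u^2 - 154u + 176.
Outer (u): 341/3.

Therefore ∬_D (11x y) dx dy = 341/3.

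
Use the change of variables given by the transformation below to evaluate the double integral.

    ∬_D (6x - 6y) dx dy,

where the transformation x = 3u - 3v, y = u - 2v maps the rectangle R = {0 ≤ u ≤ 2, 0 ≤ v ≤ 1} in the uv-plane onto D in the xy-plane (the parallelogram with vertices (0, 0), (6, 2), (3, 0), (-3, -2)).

Compute the Jacobian determinant of (x, y) with respect to (u, v):

    ∂(x,y)/∂(u,v) = | 3  -3 | = (3)(-2) - (-3)(1) = -3.
                   | 1  -2 |

Its absolute value is |J| = 3 (the area scaling factor).

Substituting x = 3u - 3v, y = u - 2v into the integrand,

    6x - 6y → 12u - 6v,

so the integral becomes

    ∬_R (12u - 6v) · |J| du dv = ∫_0^2 ∫_0^1 (36u - 18v) dv du.

Inner (v): 36u - 9.
Outer (u): 54.

Therefore ∬_D (6x - 6y) dx dy = 54.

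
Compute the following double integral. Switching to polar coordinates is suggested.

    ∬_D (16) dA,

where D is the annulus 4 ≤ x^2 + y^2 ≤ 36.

The region D is 2 ≤ r ≤ 6, 0 ≤ θ ≤ 2π in polar coordinates, where x = r cos(θ), y = r sin(θ), and dA = r dr dθ.

Under the substitution, the integrand becomes 16, so

    ∬_D (16) dA = ∫_{0}^{2π} ∫_{2}^{6} (16) · r dr dθ.

Inner integral (in r): ∫_{2}^{6} (16) · r dr = 256.

Outer integral (in θ): ∫_{0}^{2π} (256) dθ = 512π.

Therefore ∬_D (16) dA = 512π.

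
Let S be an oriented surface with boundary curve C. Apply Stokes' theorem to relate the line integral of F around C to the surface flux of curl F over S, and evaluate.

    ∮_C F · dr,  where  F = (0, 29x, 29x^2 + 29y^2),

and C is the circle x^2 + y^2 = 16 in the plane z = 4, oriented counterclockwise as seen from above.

Let S be the flat disk x^2 + y^2 ≤ 16 in the plane z = 4, with upward unit normal n̂ = ẑ. By Stokes' theorem,

    ∮_C F · dr = ∬_S (∇ × F) · n̂ dS = ∬_D (curl F)_z dA,

where D is the disk x^2 + y^2 ≤ 16.

Compute the curl of F = (0, 29x, 29x^2 + 29y^2):
    (∇ × F)_x = ∂F_z/∂y - ∂F_y/∂z = 58y,
    (∇ × F)_y = ∂F_x/∂z - ∂F_z/∂x = -58x,
    (∇ × F)_z = ∂F_y/∂x - ∂F_x/∂y = 29.

On z = 4, (curl F)_z = 29.

Convert to polar (x = r cos θ, y = r sin θ, dA = r dr dθ); the integrand becomes 29, so

    ∬_D (curl F)_z dA = ∫_0^{2π} ∫_0^{4} (29) · r dr dθ.

Inner (r from 0 to 4): 232.
Outer (θ from 0 to 2π): 464π.

Therefore ∮_C F · dr = 464π.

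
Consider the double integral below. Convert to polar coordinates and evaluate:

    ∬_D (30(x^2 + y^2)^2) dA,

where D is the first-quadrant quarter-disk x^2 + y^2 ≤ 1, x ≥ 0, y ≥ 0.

The region D is 0 ≤ r ≤ 1, 0 ≤ θ ≤ π/2 in polar coordinates, where x = r cos(θ), y = r sin(θ), and dA = r dr dθ.

Under the substitution, the integrand becomes 30r^4, so

    ∬_D (30(x^2 + y^2)^2) dA = ∫_{0}^{π/2} ∫_{0}^{1} (30r^4) · r dr dθ.

Inner integral (in r): ∫_{0}^{1} (30r^4) · r dr = 5.

Outer integral (in θ): ∫_{0}^{π/2} (5) dθ = 5π/2.

Therefore ∬_D (30(x^2 + y^2)^2) dA = 5π/2.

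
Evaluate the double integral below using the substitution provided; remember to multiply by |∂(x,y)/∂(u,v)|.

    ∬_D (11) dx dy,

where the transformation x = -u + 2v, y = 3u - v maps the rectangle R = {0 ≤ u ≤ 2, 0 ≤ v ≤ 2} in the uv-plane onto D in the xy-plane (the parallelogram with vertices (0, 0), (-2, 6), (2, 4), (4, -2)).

Compute the Jacobian determinant of (x, y) with respect to (u, v):

    ∂(x,y)/∂(u,v) = | -1  2 | = (-1)(-1) - (2)(3) = -5.
                   | 3  -1 |

Its absolute value is |J| = 5 (the area scaling factor).

Substituting x = -u + 2v, y = 3u - v into the integrand,

    11 → 11,

so the integral becomes

    ∬_R (11) · |J| du dv = ∫_0^2 ∫_0^2 (55) dv du.

Inner (v): 110.
Outer (u): 220.

Therefore ∬_D (11) dx dy = 220.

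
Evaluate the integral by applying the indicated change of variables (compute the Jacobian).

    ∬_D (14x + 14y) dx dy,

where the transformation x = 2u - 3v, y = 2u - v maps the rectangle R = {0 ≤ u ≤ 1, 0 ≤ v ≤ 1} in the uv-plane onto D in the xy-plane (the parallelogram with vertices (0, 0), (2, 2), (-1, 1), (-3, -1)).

Compute the Jacobian determinant of (x, y) with respect to (u, v):

    ∂(x,y)/∂(u,v) = | 2  -3 | = (2)(-1) - (-3)(2) = 4.
                   | 2  -1 |

Its absolute value is |J| = 4 (the area scaling factor).

Substituting x = 2u - 3v, y = 2u - v into the integrand,

    14x + 14y → 56u - 56v,

so the integral becomes

    ∬_R (56u - 56v) · |J| du dv = ∫_0^1 ∫_0^1 (224u - 224v) dv du.

Inner (v): 224u - 112.
Outer (u): 0.

Therefore ∬_D (14x + 14y) dx dy = 0.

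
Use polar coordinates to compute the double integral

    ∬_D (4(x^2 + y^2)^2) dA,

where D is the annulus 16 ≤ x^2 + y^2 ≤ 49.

The region D is 4 ≤ r ≤ 7, 0 ≤ θ ≤ 2π in polar coordinates, where x = r cos(θ), y = r sin(θ), and dA = r dr dθ.

Under the substitution, the integrand becomes 4r^4, so

    ∬_D (4(x^2 + y^2)^2) dA = ∫_{0}^{2π} ∫_{4}^{7} (4r^4) · r dr dθ.

Inner integral (in r): ∫_{4}^{7} (4r^4) · r dr = 75702.

Outer integral (in θ): ∫_{0}^{2π} (75702) dθ = 151404π.

Therefore ∬_D (4(x^2 + y^2)^2) dA = 151404π.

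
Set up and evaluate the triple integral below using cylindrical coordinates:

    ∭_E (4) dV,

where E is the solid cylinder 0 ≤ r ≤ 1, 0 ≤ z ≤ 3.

In cylindrical coordinates, x = r cos(θ), y = r sin(θ), z = z, and dV = r dr dθ dz.

The integrand becomes 4, so

    ∭_E (4) dV = ∫_{0}^{2π} ∫_{0}^{1} ∫_{0}^{3} (4) · r dz dr dθ.

Inner (z): 12r.
Middle (r from 0 to 1): 6.
Outer (θ): 12π.

Therefore the triple integral equals 12π.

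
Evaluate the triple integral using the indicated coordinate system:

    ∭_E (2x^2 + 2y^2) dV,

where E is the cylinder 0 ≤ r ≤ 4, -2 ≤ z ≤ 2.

In cylindrical coordinates, x = r cos(θ), y = r sin(θ), z = z, and dV = r dr dθ dz.

The integrand becomes 2r^2, so

    ∭_E (2x^2 + 2y^2) dV = ∫_{0}^{2π} ∫_{0}^{4} ∫_{-2}^{2} (2r^2) · r dz dr dθ.

Inner (z): 8r^3.
Middle (r from 0 to 4): 512.
Outer (θ): 1024π.

Therefore the triple integral equals 1024π.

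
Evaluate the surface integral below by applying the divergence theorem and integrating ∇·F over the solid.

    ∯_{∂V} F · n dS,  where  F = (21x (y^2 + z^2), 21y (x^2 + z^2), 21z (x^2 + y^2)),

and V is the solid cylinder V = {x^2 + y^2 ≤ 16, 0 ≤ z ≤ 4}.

By the divergence theorem,

    ∯_{∂V} F · n dS = ∭_V (∇ · F) dV.

Compute the divergence:
    ∇ · F = ∂F_x/∂x + ∂F_y/∂y + ∂F_z/∂z = 21y^2 + 21z^2 + 21x^2 + 21z^2 + 21x^2 + 21y^2 = 42x^2 + 42y^2 + 42z^2.

In cylindrical coordinates, x = r cos(θ), y = r sin(θ), z = z, dV = r dr dθ dz, with 0 ≤ r ≤ 4, 0 ≤ θ ≤ 2π, 0 ≤ z ≤ 4.

The integrand, after substitution and multiplying by the volume element, becomes (42r^2 + 42z^2) · r, so

    ∭_V (∇·F) dV = ∫_0^{2π} ∫_0^{4} ∫_0^{4} (42r^2 + 42z^2) · r dz dr dθ.

Inner (z from 0 to 4): 168r^3 + 896r.
Middle (r from 0 to 4): 17920.
Outer (θ from 0 to 2π): 35840π.

Therefore ∯_{∂V} F · n dS = 35840π.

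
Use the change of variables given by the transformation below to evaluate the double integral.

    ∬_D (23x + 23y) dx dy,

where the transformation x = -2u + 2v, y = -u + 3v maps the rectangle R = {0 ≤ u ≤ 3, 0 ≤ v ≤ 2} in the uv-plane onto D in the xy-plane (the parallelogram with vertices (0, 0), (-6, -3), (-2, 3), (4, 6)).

Compute the Jacobian determinant of (x, y) with respect to (u, v):

    ∂(x,y)/∂(u,v) = | -2  2 | = (-2)(3) - (2)(-1) = -4.
                   | -1  3 |

Its absolute value is |J| = 4 (the area scaling factor).

Substituting x = -2u + 2v, y = -u + 3v into the integrand,

    23x + 23y → -69u + 115v,

so the integral becomes

    ∬_R (-69u + 115v) · |J| du dv = ∫_0^3 ∫_0^2 (-276u + 460v) dv du.

Inner (v): 920 - 552u.
Outer (u): 276.

Therefore ∬_D (23x + 23y) dx dy = 276.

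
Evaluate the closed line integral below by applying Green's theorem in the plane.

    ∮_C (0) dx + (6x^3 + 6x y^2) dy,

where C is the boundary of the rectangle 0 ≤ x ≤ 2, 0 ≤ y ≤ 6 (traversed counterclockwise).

Green's theorem converts the closed line integral into a double integral over the enclosed region D:

    ∮_C P dx + Q dy = ∬_D (∂Q/∂x - ∂P/∂y) dA.

Here P = 0, Q = 6x^3 + 6x y^2, so

    ∂Q/∂x = 18x^2 + 6y^2,    ∂P/∂y = 0,
    ∂Q/∂x - ∂P/∂y = 18x^2 + 6y^2.

D is the region 0 ≤ x ≤ 2, 0 ≤ y ≤ 6. Evaluating the double integral:

    ∬_D (18x^2 + 6y^2) dA = ∫_0^{2} ∫_0^{6} (18x^2 + 6y^2) dy dx.

Inner (y from 0 to 6): 108x^2 + 432.
Outer (x from 0 to 2): 1152.

Therefore ∮_C P dx + Q dy = 1152.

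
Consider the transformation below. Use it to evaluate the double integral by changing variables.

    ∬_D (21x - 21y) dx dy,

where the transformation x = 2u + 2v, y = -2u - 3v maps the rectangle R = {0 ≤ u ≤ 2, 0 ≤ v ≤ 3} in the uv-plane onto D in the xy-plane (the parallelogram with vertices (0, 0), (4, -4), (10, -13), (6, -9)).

Compute the Jacobian determinant of (x, y) with respect to (u, v):

    ∂(x,y)/∂(u,v) = | 2  2 | = (2)(-3) - (2)(-2) = -2.
                   | -2  -3 |

Its absolute value is |J| = 2 (the area scaling factor).

Substituting x = 2u + 2v, y = -2u - 3v into the integrand,

    21x - 21y → 84u + 105v,

so the integral becomes

    ∬_R (84u + 105v) · |J| du dv = ∫_0^2 ∫_0^3 (168u + 210v) dv du.

Inner (v): 504u + 945.
Outer (u): 2898.

Therefore ∬_D (21x - 21y) dx dy = 2898.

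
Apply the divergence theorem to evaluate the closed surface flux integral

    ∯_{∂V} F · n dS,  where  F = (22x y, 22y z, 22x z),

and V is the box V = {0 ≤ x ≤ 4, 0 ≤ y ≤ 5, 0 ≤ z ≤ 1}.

By the divergence theorem,

    ∯_{∂V} F · n dS = ∭_V (∇ · F) dV.

Compute the divergence:
    ∇ · F = ∂F_x/∂x + ∂F_y/∂y + ∂F_z/∂z = 22y + 22z + 22x = 22x + 22y + 22z.

V is a rectangular box, so dV = dx dy dz with 0 ≤ x ≤ 4, 0 ≤ y ≤ 5, 0 ≤ z ≤ 1.

Integrate (22x + 22y + 22z) over V as an iterated integral:

    ∭_V (∇·F) dV = ∫_0^{4} ∫_0^{5} ∫_0^{1} (22x + 22y + 22z) dz dy dx.

Inner (z from 0 to 1): 22x + 22y + 11.
Middle (y from 0 to 5): 110x + 330.
Outer (x from 0 to 4): 2200.

Therefore ∯_{∂V} F · n dS = 2200.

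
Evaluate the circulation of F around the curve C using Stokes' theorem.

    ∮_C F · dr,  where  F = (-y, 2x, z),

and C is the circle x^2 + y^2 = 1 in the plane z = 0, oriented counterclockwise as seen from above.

Let S be the flat disk x^2 + y^2 ≤ 1 in the plane z = 0, with upward unit normal n̂ = ẑ. By Stokes' theorem,

    ∮_C F · dr = ∬_S (∇ × F) · n̂ dS = ∬_D (curl F)_z dA,

where D is the disk x^2 + y^2 ≤ 1.

Compute the curl of F = (-y, 2x, z):
    (∇ × F)_x = ∂F_z/∂y - ∂F_y/∂z = 0,
    (∇ × F)_y = ∂F_x/∂z - ∂F_z/∂x = 0,
    (∇ × F)_z = ∂F_y/∂x - ∂F_x/∂y = 3.

On z = 0, (curl F)_z = 3.

Convert to polar (x = r cos θ, y = r sin θ, dA = r dr dθ); the integrand becomes 3, so

    ∬_D (curl F)_z dA = ∫_0^{2π} ∫_0^{1} (3) · r dr dθ.

Inner (r from 0 to 1): 3/2.
Outer (θ from 0 to 2π): 3π.

Therefore ∮_C F · dr = 3π.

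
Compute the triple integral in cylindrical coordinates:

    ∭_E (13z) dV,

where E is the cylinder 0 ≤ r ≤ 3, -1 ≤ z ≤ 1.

In cylindrical coordinates, x = r cos(θ), y = r sin(θ), z = z, and dV = r dr dθ dz.

The integrand becomes 13z, so

    ∭_E (13z) dV = ∫_{0}^{2π} ∫_{0}^{3} ∫_{-1}^{1} (13z) · r dz dr dθ.

Inner (z): 0.
Middle (r from 0 to 3): 0.
Outer (θ): 0.

Therefore the triple integral equals 0.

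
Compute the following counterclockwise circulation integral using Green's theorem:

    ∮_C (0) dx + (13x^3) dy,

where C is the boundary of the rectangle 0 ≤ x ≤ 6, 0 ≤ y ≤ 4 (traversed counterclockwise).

Green's theorem converts the closed line integral into a double integral over the enclosed region D:

    ∮_C P dx + Q dy = ∬_D (∂Q/∂x - ∂P/∂y) dA.

Here P = 0, Q = 13x^3, so

    ∂Q/∂x = 39x^2,    ∂P/∂y = 0,
    ∂Q/∂x - ∂P/∂y = 39x^2.

D is the region 0 ≤ x ≤ 6, 0 ≤ y ≤ 4. Evaluating the double integral:

    ∬_D (39x^2) dA = ∫_0^{6} ∫_0^{4} (39x^2) dy dx.

Inner (y from 0 to 4): 156x^2.
Outer (x from 0 to 6): 11232.

Therefore ∮_C P dx + Q dy = 11232.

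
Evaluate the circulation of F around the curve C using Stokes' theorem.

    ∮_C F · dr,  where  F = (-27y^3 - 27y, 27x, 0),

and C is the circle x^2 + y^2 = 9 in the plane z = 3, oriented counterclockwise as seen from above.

Let S be the flat disk x^2 + y^2 ≤ 9 in the plane z = 3, with upward unit normal n̂ = ẑ. By Stokes' theorem,

    ∮_C F · dr = ∬_S (∇ × F) · n̂ dS = ∬_D (curl F)_z dA,

where D is the disk x^2 + y^2 ≤ 9.

Compute the curl of F = (-27y^3 - 27y, 27x, 0):
    (∇ × F)_x = ∂F_z/∂y - ∂F_y/∂z = 0,
    (∇ × F)_y = ∂F_x/∂z - ∂F_z/∂x = 0,
    (∇ × F)_z = ∂F_y/∂x - ∂F_x/∂y = 81y^2 + 54.

On z = 3, (curl F)_z = 81y^2 + 54.

Convert to polar (x = r cos θ, y = r sin θ, dA = r dr dθ); the integrand becomes 81r^2sin(θ)^2 + 54, so

    ∬_D (curl F)_z dA = ∫_0^{2π} ∫_0^{3} (81r^2sin(θ)^2 + 54) · r dr dθ.

Inner (r from 0 to 3): 6561sin(θ)^2/4 + 243.
Outer (θ from 0 to 2π): 8505π/4.

Therefore ∮_C F · dr = 8505π/4.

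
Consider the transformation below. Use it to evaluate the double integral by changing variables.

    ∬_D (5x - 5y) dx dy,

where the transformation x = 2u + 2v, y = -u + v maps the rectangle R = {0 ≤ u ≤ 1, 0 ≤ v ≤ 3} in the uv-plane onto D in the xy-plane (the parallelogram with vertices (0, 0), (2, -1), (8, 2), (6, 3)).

Compute the Jacobian determinant of (x, y) with respect to (u, v):

    ∂(x,y)/∂(u,v) = | 2  2 | = (2)(1) - (2)(-1) = 4.
                   | -1  1 |

Its absolute value is |J| = 4 (the area scaling factor).

Substituting x = 2u + 2v, y = -u + v into the integrand,

    5x - 5y → 15u + 5v,

so the integral becomes

    ∬_R (15u + 5v) · |J| du dv = ∫_0^1 ∫_0^3 (60u + 20v) dv du.

Inner (v): 180u + 90.
Outer (u): 180.

Therefore ∬_D (5x - 5y) dx dy = 180.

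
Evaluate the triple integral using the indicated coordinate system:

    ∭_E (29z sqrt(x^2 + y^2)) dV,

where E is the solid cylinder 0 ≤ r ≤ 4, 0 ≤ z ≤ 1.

In cylindrical coordinates, x = r cos(θ), y = r sin(θ), z = z, and dV = r dr dθ dz.

The integrand becomes 29r z, so

    ∭_E (29z sqrt(x^2 + y^2)) dV = ∫_{0}^{2π} ∫_{0}^{4} ∫_{0}^{1} (29r z) · r dz dr dθ.

Inner (z): 29r^2/2.
Middle (r from 0 to 4): 928/3.
Outer (θ): 1856π/3.

Therefore the triple integral equals 1856π/3.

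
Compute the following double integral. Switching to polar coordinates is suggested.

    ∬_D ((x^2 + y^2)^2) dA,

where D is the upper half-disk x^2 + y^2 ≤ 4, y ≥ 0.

The region D is 0 ≤ r ≤ 2, 0 ≤ θ ≤ π in polar coordinates, where x = r cos(θ), y = r sin(θ), and dA = r dr dθ.

Under the substitution, the integrand becomes r^4, so

    ∬_D ((x^2 + y^2)^2) dA = ∫_{0}^{π} ∫_{0}^{2} (r^4) · r dr dθ.

Inner integral (in r): ∫_{0}^{2} (r^4) · r dr = 32/3.

Outer integral (in θ): ∫_{0}^{π} (32/3) dθ = 32π/3.

Therefore ∬_D ((x^2 + y^2)^2) dA = 32π/3.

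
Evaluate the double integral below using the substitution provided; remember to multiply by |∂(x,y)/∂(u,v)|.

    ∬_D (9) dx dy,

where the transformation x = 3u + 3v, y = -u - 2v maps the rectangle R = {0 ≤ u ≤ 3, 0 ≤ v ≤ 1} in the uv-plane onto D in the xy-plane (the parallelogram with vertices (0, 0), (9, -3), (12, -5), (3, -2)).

Compute the Jacobian determinant of (x, y) with respect to (u, v):

    ∂(x,y)/∂(u,v) = | 3  3 | = (3)(-2) - (3)(-1) = -3.
                   | -1  -2 |

Its absolute value is |J| = 3 (the area scaling factor).

Substituting x = 3u + 3v, y = -u - 2v into the integrand,

    9 → 9,

so the integral becomes

    ∬_R (9) · |J| du dv = ∫_0^3 ∫_0^1 (27) dv du.

Inner (v): 27.
Outer (u): 81.

Therefore ∬_D (9) dx dy = 81.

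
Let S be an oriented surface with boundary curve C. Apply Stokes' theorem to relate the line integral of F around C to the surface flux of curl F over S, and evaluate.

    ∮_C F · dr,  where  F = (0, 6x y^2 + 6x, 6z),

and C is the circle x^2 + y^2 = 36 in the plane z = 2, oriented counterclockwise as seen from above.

Let S be the flat disk x^2 + y^2 ≤ 36 in the plane z = 2, with upward unit normal n̂ = ẑ. By Stokes' theorem,

    ∮_C F · dr = ∬_S (∇ × F) · n̂ dS = ∬_D (curl F)_z dA,

where D is the disk x^2 + y^2 ≤ 36.

Compute the curl of F = (0, 6x y^2 + 6x, 6z):
    (∇ × F)_x = ∂F_z/∂y - ∂F_y/∂z = 0,
    (∇ × F)_y = ∂F_x/∂z - ∂F_z/∂x = 0,
    (∇ × F)_z = ∂F_y/∂x - ∂F_x/∂y = 6y^2 + 6.

On z = 2, (curl F)_z = 6y^2 + 6.

Convert to polar (x = r cos θ, y = r sin θ, dA = r dr dθ); the integrand becomes 6r^2sin(θ)^2 + 6, so

    ∬_D (curl F)_z dA = ∫_0^{2π} ∫_0^{6} (6r^2sin(θ)^2 + 6) · r dr dθ.

Inner (r from 0 to 6): 1944sin(θ)^2 + 108.
Outer (θ from 0 to 2π): 2160π.

Therefore ∮_C F · dr = 2160π.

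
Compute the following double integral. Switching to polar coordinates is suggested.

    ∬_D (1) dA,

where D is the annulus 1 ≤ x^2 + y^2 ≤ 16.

The region D is 1 ≤ r ≤ 4, 0 ≤ θ ≤ 2π in polar coordinates, where x = r cos(θ), y = r sin(θ), and dA = r dr dθ.

Under the substitution, the integrand becomes 1, so

    ∬_D (1) dA = ∫_{0}^{2π} ∫_{1}^{4} (1) · r dr dθ.

Inner integral (in r): ∫_{1}^{4} (1) · r dr = 15/2.

Outer integral (in θ): ∫_{0}^{2π} (15/2) dθ = 15π.

Therefore ∬_D (1) dA = 15π.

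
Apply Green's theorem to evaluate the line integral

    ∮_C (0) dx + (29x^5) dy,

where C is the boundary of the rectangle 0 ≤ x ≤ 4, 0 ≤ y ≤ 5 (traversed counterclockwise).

Green's theorem converts the closed line integral into a double integral over the enclosed region D:

    ∮_C P dx + Q dy = ∬_D (∂Q/∂x - ∂P/∂y) dA.

Here P = 0, Q = 29x^5, so

    ∂Q/∂x = 145x^4,    ∂P/∂y = 0,
    ∂Q/∂x - ∂P/∂y = 145x^4.

D is the region 0 ≤ x ≤ 4, 0 ≤ y ≤ 5. Evaluating the double integral:

    ∬_D (145x^4) dA = ∫_0^{4} ∫_0^{5} (145x^4) dy dx.

Inner (y from 0 to 5): 725x^4.
Outer (x from 0 to 4): 148480.

Therefore ∮_C P dx + Q dy = 148480.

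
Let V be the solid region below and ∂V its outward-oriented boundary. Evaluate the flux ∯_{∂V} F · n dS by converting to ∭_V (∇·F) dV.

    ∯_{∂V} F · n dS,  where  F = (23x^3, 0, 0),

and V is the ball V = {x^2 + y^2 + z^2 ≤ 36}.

By the divergence theorem,

    ∯_{∂V} F · n dS = ∭_V (∇ · F) dV.

Compute the divergence:
    ∇ · F = ∂F_x/∂x + ∂F_y/∂y + ∂F_z/∂z = 69x^2 + 0 + 0 = 69x^2.

In spherical coordinates, x = ρ sin(φ) cos(θ), y = ρ sin(φ) sin(θ), z = ρ cos(φ), dV = ρ^2 sin(φ) dρ dφ dθ, with 0 ≤ ρ ≤ 6, 0 ≤ φ ≤ π, 0 ≤ θ ≤ 2π.

The integrand, after substitution and multiplying by the volume element, becomes (69ρ^2sin(φ)^2cos(θ)^2) · ρ^2 sin(φ), so

    ∭_V (∇·F) dV = ∫_0^{2π} ∫_0^{π} ∫_0^{6} (69ρ^2sin(φ)^2cos(θ)^2) · ρ^2 sin(φ) dρ dφ dθ.

Inner (ρ from 0 to 6): 536544sin(φ)^3cos(θ)^2/5.
Middle (φ from 0 to π): 715392cos(θ)^2/5.
Outer (θ from 0 to 2π): 715392π/5.

Therefore ∯_{∂V} F · n dS = 715392π/5.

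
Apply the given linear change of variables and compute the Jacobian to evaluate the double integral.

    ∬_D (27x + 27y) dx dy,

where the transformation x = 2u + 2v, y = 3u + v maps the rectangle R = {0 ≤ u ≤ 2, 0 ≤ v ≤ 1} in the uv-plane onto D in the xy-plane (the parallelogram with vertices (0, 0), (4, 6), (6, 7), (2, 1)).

Compute the Jacobian determinant of (x, y) with respect to (u, v):

    ∂(x,y)/∂(u,v) = | 2  2 | = (2)(1) - (2)(3) = -4.
                   | 3  1 |

Its absolute value is |J| = 4 (the area scaling factor).

Substituting x = 2u + 2v, y = 3u + v into the integrand,

    27x + 27y → 135u + 81v,

so the integral becomes

    ∬_R (135u + 81v) · |J| du dv = ∫_0^2 ∫_0^1 (540u + 324v) dv du.

Inner (v): 540u + 162.
Outer (u): 1404.

Therefore ∬_D (27x + 27y) dx dy = 1404.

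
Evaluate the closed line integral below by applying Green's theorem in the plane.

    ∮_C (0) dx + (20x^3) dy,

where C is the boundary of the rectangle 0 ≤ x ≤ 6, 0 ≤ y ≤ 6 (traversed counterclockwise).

Green's theorem converts the closed line integral into a double integral over the enclosed region D:

    ∮_C P dx + Q dy = ∬_D (∂Q/∂x - ∂P/∂y) dA.

Here P = 0, Q = 20x^3, so

    ∂Q/∂x = 60x^2,    ∂P/∂y = 0,
    ∂Q/∂x - ∂P/∂y = 60x^2.

D is the region 0 ≤ x ≤ 6, 0 ≤ y ≤ 6. Evaluating the double integral:

    ∬_D (60x^2) dA = ∫_0^{6} ∫_0^{6} (60x^2) dy dx.

Inner (y from 0 to 6): 360x^2.
Outer (x from 0 to 6): 25920.

Therefore ∮_C P dx + Q dy = 25920.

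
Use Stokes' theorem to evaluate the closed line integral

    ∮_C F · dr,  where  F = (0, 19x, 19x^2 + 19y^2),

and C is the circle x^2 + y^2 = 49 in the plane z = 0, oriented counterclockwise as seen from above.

Let S be the flat disk x^2 + y^2 ≤ 49 in the plane z = 0, with upward unit normal n̂ = ẑ. By Stokes' theorem,

    ∮_C F · dr = ∬_S (∇ × F) · n̂ dS = ∬_D (curl F)_z dA,

where D is the disk x^2 + y^2 ≤ 49.

Compute the curl of F = (0, 19x, 19x^2 + 19y^2):
    (∇ × F)_x = ∂F_z/∂y - ∂F_y/∂z = 38y,
    (∇ × F)_y = ∂F_x/∂z - ∂F_z/∂x = -38x,
    (∇ × F)_z = ∂F_y/∂x - ∂F_x/∂y = 19.

On z = 0, (curl F)_z = 19.

Convert to polar (x = r cos θ, y = r sin θ, dA = r dr dθ); the integrand becomes 19, so

    ∬_D (curl F)_z dA = ∫_0^{2π} ∫_0^{7} (19) · r dr dθ.

Inner (r from 0 to 7): 931/2.
Outer (θ from 0 to 2π): 931π.

Therefore ∮_C F · dr = 931π.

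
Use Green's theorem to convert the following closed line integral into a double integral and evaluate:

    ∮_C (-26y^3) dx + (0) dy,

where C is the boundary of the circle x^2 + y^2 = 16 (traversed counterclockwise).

Green's theorem converts the closed line integral into a double integral over the enclosed region D:

    ∮_C P dx + Q dy = ∬_D (∂Q/∂x - ∂P/∂y) dA.

Here P = -26y^3, Q = 0, so

    ∂Q/∂x = 0,    ∂P/∂y = -78y^2,
    ∂Q/∂x - ∂P/∂y = 78y^2.

D is the region x^2 + y^2 ≤ 16. Evaluating the double integral:

In polar coordinates (x = r cos θ, y = r sin θ, dA = r dr dθ) the integrand becomes 78r^2sin(θ)^2, so

    ∬_D (78y^2) dA = ∫_0^{2π} ∫_0^{4} (78r^2sin(θ)^2) · r dr dθ.

Inner (r from 0 to 4): 4992sin(θ)^2.
Outer (θ from 0 to 2π): 4992π.

Therefore ∮_C P dx + Q dy = 4992π.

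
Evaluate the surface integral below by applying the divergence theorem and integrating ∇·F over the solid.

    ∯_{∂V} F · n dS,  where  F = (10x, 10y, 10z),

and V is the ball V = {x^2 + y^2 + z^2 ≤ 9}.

By the divergence theorem,

    ∯_{∂V} F · n dS = ∭_V (∇ · F) dV.

Compute the divergence:
    ∇ · F = ∂F_x/∂x + ∂F_y/∂y + ∂F_z/∂z = 10 + 10 + 10 = 30.

In spherical coordinates, x = ρ sin(φ) cos(θ), y = ρ sin(φ) sin(θ), z = ρ cos(φ), dV = ρ^2 sin(φ) dρ dφ dθ, with 0 ≤ ρ ≤ 3, 0 ≤ φ ≤ π, 0 ≤ θ ≤ 2π.

The integrand, after substitution and multiplying by the volume element, becomes (30) · ρ^2 sin(φ), so

    ∭_V (∇·F) dV = ∫_0^{2π} ∫_0^{π} ∫_0^{3} (30) · ρ^2 sin(φ) dρ dφ dθ.

Inner (ρ from 0 to 3): 270sin(φ).
Middle (φ from 0 to π): 540.
Outer (θ from 0 to 2π): 1080π.

Therefore ∯_{∂V} F · n dS = 1080π.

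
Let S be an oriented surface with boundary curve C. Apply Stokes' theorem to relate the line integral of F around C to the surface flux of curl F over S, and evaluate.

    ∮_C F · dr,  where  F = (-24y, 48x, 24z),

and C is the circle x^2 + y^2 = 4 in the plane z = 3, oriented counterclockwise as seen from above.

Let S be the flat disk x^2 + y^2 ≤ 4 in the plane z = 3, with upward unit normal n̂ = ẑ. By Stokes' theorem,

    ∮_C F · dr = ∬_S (∇ × F) · n̂ dS = ∬_D (curl F)_z dA,

where D is the disk x^2 + y^2 ≤ 4.

Compute the curl of F = (-24y, 48x, 24z):
    (∇ × F)_x = ∂F_z/∂y - ∂F_y/∂z = 0,
    (∇ × F)_y = ∂F_x/∂z - ∂F_z/∂x = 0,
    (∇ × F)_z = ∂F_y/∂x - ∂F_x/∂y = 72.

On z = 3, (curl F)_z = 72.

Convert to polar (x = r cos θ, y = r sin θ, dA = r dr dθ); the integrand becomes 72, so

    ∬_D (curl F)_z dA = ∫_0^{2π} ∫_0^{2} (72) · r dr dθ.

Inner (r from 0 to 2): 144.
Outer (θ from 0 to 2π): 288π.

Therefore ∮_C F · dr = 288π.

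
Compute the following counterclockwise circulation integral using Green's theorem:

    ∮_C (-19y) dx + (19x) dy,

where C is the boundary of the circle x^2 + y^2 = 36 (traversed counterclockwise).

Green's theorem converts the closed line integral into a double integral over the enclosed region D:

    ∮_C P dx + Q dy = ∬_D (∂Q/∂x - ∂P/∂y) dA.

Here P = -19y, Q = 19x, so

    ∂Q/∂x = 19,    ∂P/∂y = -19,
    ∂Q/∂x - ∂P/∂y = 38.

D is the region x^2 + y^2 ≤ 36. Evaluating the double integral:

In polar coordinates (x = r cos θ, y = r sin θ, dA = r dr dθ) the integrand becomes 38, so

    ∬_D (38) dA = ∫_0^{2π} ∫_0^{6} (38) · r dr dθ.

Inner (r from 0 to 6): 684.
Outer (θ from 0 to 2π): 1368π.

Therefore ∮_C P dx + Q dy = 1368π.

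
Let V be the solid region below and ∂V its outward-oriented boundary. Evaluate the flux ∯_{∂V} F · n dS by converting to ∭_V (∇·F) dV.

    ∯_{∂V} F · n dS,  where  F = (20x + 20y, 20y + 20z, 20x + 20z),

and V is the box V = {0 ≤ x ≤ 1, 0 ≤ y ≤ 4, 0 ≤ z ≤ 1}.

By the divergence theorem,

    ∯_{∂V} F · n dS = ∭_V (∇ · F) dV.

Compute the divergence:
    ∇ · F = ∂F_x/∂x + ∂F_y/∂y + ∂F_z/∂z = 20 + 20 + 20 = 60.

V is a rectangular box, so dV = dx dy dz with 0 ≤ x ≤ 1, 0 ≤ y ≤ 4, 0 ≤ z ≤ 1.

Integrate (60) over V as an iterated integral:

    ∭_V (∇·F) dV = ∫_0^{1} ∫_0^{4} ∫_0^{1} (60) dz dy dx.

Inner (z from 0 to 1): 60.
Middle (y from 0 to 4): 240.
Outer (x from 0 to 1): 240.

Therefore ∯_{∂V} F · n dS = 240.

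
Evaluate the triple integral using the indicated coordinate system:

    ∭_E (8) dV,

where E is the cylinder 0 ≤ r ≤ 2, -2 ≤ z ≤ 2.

In cylindrical coordinates, x = r cos(θ), y = r sin(θ), z = z, and dV = r dr dθ dz.

The integrand becomes 8, so

    ∭_E (8) dV = ∫_{0}^{2π} ∫_{0}^{2} ∫_{-2}^{2} (8) · r dz dr dθ.

Inner (z): 32r.
Middle (r from 0 to 2): 64.
Outer (θ): 128π.

Therefore the triple integral equals 128π.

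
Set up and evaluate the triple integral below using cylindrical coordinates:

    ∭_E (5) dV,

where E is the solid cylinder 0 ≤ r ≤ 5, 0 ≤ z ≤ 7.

In cylindrical coordinates, x = r cos(θ), y = r sin(θ), z = z, and dV = r dr dθ dz.

The integrand becomes 5, so

    ∭_E (5) dV = ∫_{0}^{2π} ∫_{0}^{5} ∫_{0}^{7} (5) · r dz dr dθ.

Inner (z): 35r.
Middle (r from 0 to 5): 875/2.
Outer (θ): 875π.

Therefore the triple integral equals 875π.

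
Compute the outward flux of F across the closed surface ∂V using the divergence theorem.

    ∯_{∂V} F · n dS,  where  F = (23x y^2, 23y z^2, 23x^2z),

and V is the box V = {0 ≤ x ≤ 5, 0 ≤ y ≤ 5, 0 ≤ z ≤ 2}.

By the divergence theorem,

    ∯_{∂V} F · n dS = ∭_V (∇ · F) dV.

Compute the divergence:
    ∇ · F = ∂F_x/∂x + ∂F_y/∂y + ∂F_z/∂z = 23y^2 + 23z^2 + 23x^2 = 23x^2 + 23y^2 + 23z^2.

V is a rectangular box, so dV = dx dy dz with 0 ≤ x ≤ 5, 0 ≤ y ≤ 5, 0 ≤ z ≤ 2.

Integrate (23x^2 + 23y^2 + 23z^2) over V as an iterated integral:

    ∭_V (∇·F) dV = ∫_0^{5} ∫_0^{5} ∫_0^{2} (23x^2 + 23y^2 + 23z^2) dz dy dx.

Inner (z from 0 to 2): 46x^2 + 46y^2 + 184/3.
Middle (y from 0 to 5): 230x^2 + 6670/3.
Outer (x from 0 to 5): 20700.

Therefore ∯_{∂V} F · n dS = 20700.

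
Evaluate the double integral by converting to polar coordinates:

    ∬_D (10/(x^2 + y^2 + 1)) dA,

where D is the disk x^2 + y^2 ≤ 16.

The region D is 0 ≤ r ≤ 4, 0 ≤ θ ≤ 2π in polar coordinates, where x = r cos(θ), y = r sin(θ), and dA = r dr dθ.

Under the substitution, the integrand becomes 10/(r^2 + 1), so

    ∬_D (10/(x^2 + y^2 + 1)) dA = ∫_{0}^{2π} ∫_{0}^{4} (10/(r^2 + 1)) · r dr dθ.

Inner integral (in r): ∫_{0}^{4} (10/(r^2 + 1)) · r dr = log(1419857).

Outer integral (in θ): ∫_{0}^{2π} (log(1419857)) dθ = 10π log(17).

Therefore ∬_D (10/(x^2 + y^2 + 1)) dA = 10π log(17).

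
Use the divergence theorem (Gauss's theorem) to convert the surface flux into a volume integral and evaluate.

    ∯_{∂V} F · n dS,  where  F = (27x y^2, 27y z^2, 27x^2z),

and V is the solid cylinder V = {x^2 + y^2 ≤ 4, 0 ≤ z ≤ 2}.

By the divergence theorem,

    ∯_{∂V} F · n dS = ∭_V (∇ · F) dV.

Compute the divergence:
    ∇ · F = ∂F_x/∂x + ∂F_y/∂y + ∂F_z/∂z = 27y^2 + 27z^2 + 27x^2 = 27x^2 + 27y^2 + 27z^2.

In cylindrical coordinates, x = r cos(θ), y = r sin(θ), z = z, dV = r dr dθ dz, with 0 ≤ r ≤ 2, 0 ≤ θ ≤ 2π, 0 ≤ z ≤ 2.

The integrand, after substitution and multiplying by the volume element, becomes (27r^2 + 27z^2) · r, so

    ∭_V (∇·F) dV = ∫_0^{2π} ∫_0^{2} ∫_0^{2} (27r^2 + 27z^2) · r dz dr dθ.

Inner (z from 0 to 2): 54r^3 + 72r.
Middle (r from 0 to 2): 360.
Outer (θ from 0 to 2π): 720π.

Therefore ∯_{∂V} F · n dS = 720π.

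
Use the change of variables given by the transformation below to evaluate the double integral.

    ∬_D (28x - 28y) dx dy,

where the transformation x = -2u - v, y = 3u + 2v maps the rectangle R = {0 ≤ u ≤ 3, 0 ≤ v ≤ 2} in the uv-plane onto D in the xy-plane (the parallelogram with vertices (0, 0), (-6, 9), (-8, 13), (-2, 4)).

Compute the Jacobian determinant of (x, y) with respect to (u, v):

    ∂(x,y)/∂(u,v) = | -2  -1 | = (-2)(2) - (-1)(3) = -1.
                   | 3  2 |

Its absolute value is |J| = 1 (the area scaling factor).

Substituting x = -2u - v, y = 3u + 2v into the integrand,

    28x - 28y → -140u - 84v,

so the integral becomes

    ∬_R (-140u - 84v) · |J| du dv = ∫_0^3 ∫_0^2 (-140u - 84v) dv du.

Inner (v): -280u - 168.
Outer (u): -1764.

Therefore ∬_D (28x - 28y) dx dy = -1764.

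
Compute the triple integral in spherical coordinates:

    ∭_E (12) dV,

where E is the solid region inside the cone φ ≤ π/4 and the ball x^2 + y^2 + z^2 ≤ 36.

In spherical coordinates, x = ρ sin(φ) cos(θ), y = ρ sin(φ) sin(θ), z = ρ cos(φ), and dV = ρ^2 sin(φ) dρ dφ dθ.

The integrand becomes 12, so

    ∭_E (12) dV = ∫_{0}^{2π} ∫_{0}^{π/4} ∫_{0}^{6} (12) · ρ^2 sin(φ) dρ dφ dθ.

Inner (ρ): 864sin(φ).
Middle (φ): 864 - 432sqrt(2).
Outer (θ): 864π (2 - sqrt(2)).

Therefore the triple integral equals 864π (2 - sqrt(2)).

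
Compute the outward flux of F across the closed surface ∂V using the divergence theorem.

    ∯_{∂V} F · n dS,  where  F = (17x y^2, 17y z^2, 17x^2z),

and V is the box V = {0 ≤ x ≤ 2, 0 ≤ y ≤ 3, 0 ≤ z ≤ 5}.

By the divergence theorem,

    ∯_{∂V} F · n dS = ∭_V (∇ · F) dV.

Compute the divergence:
    ∇ · F = ∂F_x/∂x + ∂F_y/∂y + ∂F_z/∂z = 17y^2 + 17z^2 + 17x^2 = 17x^2 + 17y^2 + 17z^2.

V is a rectangular box, so dV = dx dy dz with 0 ≤ x ≤ 2, 0 ≤ y ≤ 3, 0 ≤ z ≤ 5.

Integrate (17x^2 + 17y^2 + 17z^2) over V as an iterated integral:

    ∭_V (∇·F) dV = ∫_0^{2} ∫_0^{3} ∫_0^{5} (17x^2 + 17y^2 + 17z^2) dz dy dx.

Inner (z from 0 to 5): 85x^2 + 85y^2 + 2125/3.
Middle (y from 0 to 3): 255x^2 + 2890.
Outer (x from 0 to 2): 6460.

Therefore ∯_{∂V} F · n dS = 6460.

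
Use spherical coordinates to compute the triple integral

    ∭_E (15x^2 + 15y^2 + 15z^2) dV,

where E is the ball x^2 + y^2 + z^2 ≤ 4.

In spherical coordinates, x = ρ sin(φ) cos(θ), y = ρ sin(φ) sin(θ), z = ρ cos(φ), and dV = ρ^2 sin(φ) dρ dφ dθ.

The integrand becomes 15ρ^2, so

    ∭_E (15x^2 + 15y^2 + 15z^2) dV = ∫_{0}^{2π} ∫_{0}^{π} ∫_{0}^{2} (15ρ^2) · ρ^2 sin(φ) dρ dφ dθ.

Inner (ρ): 96sin(φ).
Middle (φ): 192.
Outer (θ): 384π.

Therefore the triple integral equals 384π.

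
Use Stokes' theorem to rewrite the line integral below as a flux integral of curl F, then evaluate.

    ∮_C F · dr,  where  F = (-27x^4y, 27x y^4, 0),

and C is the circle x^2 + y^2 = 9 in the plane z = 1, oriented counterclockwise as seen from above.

Let S be the flat disk x^2 + y^2 ≤ 9 in the plane z = 1, with upward unit normal n̂ = ẑ. By Stokes' theorem,

    ∮_C F · dr = ∬_S (∇ × F) · n̂ dS = ∬_D (curl F)_z dA,

where D is the disk x^2 + y^2 ≤ 9.

Compute the curl of F = (-27x^4y, 27x y^4, 0):
    (∇ × F)_x = ∂F_z/∂y - ∂F_y/∂z = 0,
    (∇ × F)_y = ∂F_x/∂z - ∂F_z/∂x = 0,
    (∇ × F)_z = ∂F_y/∂x - ∂F_x/∂y = 27x^4 + 27y^4.

On z = 1, (curl F)_z = 27x^4 + 27y^4.

Convert to polar (x = r cos θ, y = r sin θ, dA = r dr dθ); the integrand becomes 27r^4(sin(θ)^4 + cos(θ)^4), so

    ∬_D (curl F)_z dA = ∫_0^{2π} ∫_0^{3} (27r^4(sin(θ)^4 + cos(θ)^4)) · r dr dθ.

Inner (r from 0 to 3): 6561sin(θ)^4/2 + 6561cos(θ)^4/2.
Outer (θ from 0 to 2π): 19683π/4.

Therefore ∮_C F · dr = 19683π/4.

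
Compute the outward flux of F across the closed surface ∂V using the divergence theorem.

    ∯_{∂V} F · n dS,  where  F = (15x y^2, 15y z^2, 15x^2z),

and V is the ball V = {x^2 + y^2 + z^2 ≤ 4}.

By the divergence theorem,

    ∯_{∂V} F · n dS = ∭_V (∇ · F) dV.

Compute the divergence:
    ∇ · F = ∂F_x/∂x + ∂F_y/∂y + ∂F_z/∂z = 15y^2 + 15z^2 + 15x^2 = 15x^2 + 15y^2 + 15z^2.

In spherical coordinates, x = ρ sin(φ) cos(θ), y = ρ sin(φ) sin(θ), z = ρ cos(φ), dV = ρ^2 sin(φ) dρ dφ dθ, with 0 ≤ ρ ≤ 2, 0 ≤ φ ≤ π, 0 ≤ θ ≤ 2π.

The integrand, after substitution and multiplying by the volume element, becomes (15ρ^2) · ρ^2 sin(φ), so

    ∭_V (∇·F) dV = ∫_0^{2π} ∫_0^{π} ∫_0^{2} (15ρ^2) · ρ^2 sin(φ) dρ dφ dθ.

Inner (ρ from 0 to 2): 96sin(φ).
Middle (φ from 0 to π): 192.
Outer (θ from 0 to 2π): 384π.

Therefore ∯_{∂V} F · n dS = 384π.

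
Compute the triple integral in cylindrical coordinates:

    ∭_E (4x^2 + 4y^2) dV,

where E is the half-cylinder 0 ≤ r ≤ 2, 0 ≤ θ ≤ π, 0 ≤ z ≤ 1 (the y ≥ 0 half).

In cylindrical coordinates, x = r cos(θ), y = r sin(θ), z = z, and dV = r dr dθ dz.

The integrand becomes 4r^2, so

    ∭_E (4x^2 + 4y^2) dV = ∫_{0}^{π} ∫_{0}^{2} ∫_{0}^{1} (4r^2) · r dz dr dθ.

Inner (z): 4r^3.
Middle (r from 0 to 2): 16.
Outer (θ): 16π.

Therefore the triple integral equals 16π.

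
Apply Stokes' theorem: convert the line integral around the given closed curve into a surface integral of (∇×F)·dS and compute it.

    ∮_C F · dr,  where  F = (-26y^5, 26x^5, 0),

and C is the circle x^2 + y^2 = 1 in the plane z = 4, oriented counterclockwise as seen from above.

Let S be the flat disk x^2 + y^2 ≤ 1 in the plane z = 4, with upward unit normal n̂ = ẑ. By Stokes' theorem,

    ∮_C F · dr = ∬_S (∇ × F) · n̂ dS = ∬_D (curl F)_z dA,

where D is the disk x^2 + y^2 ≤ 1.

Compute the curl of F = (-26y^5, 26x^5, 0):
    (∇ × F)_x = ∂F_z/∂y - ∂F_y/∂z = 0,
    (∇ × F)_y = ∂F_x/∂z - ∂F_z/∂x = 0,
    (∇ × F)_z = ∂F_y/∂x - ∂F_x/∂y = 130x^4 + 130y^4.

On z = 4, (curl F)_z = 130x^4 + 130y^4.

Convert to polar (x = r cos θ, y = r sin θ, dA = r dr dθ); the integrand becomes 130r^4(sin(θ)^4 + cos(θ)^4), so

    ∬_D (curl F)_z dA = ∫_0^{2π} ∫_0^{1} (130r^4(sin(θ)^4 + cos(θ)^4)) · r dr dθ.

Inner (r from 0 to 1): 65sin(θ)^4/3 + 65cos(θ)^4/3.
Outer (θ from 0 to 2π): 65π/2.

Therefore ∮_C F · dr = 65π/2.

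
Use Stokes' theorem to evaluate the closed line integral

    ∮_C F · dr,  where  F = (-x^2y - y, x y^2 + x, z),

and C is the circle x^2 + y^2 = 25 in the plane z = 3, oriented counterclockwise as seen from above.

Let S be the flat disk x^2 + y^2 ≤ 25 in the plane z = 3, with upward unit normal n̂ = ẑ. By Stokes' theorem,

    ∮_C F · dr = ∬_S (∇ × F) · n̂ dS = ∬_D (curl F)_z dA,

where D is the disk x^2 + y^2 ≤ 25.

Compute the curl of F = (-x^2y - y, x y^2 + x, z):
    (∇ × F)_x = ∂F_z/∂y - ∂F_y/∂z = 0,
    (∇ × F)_y = ∂F_x/∂z - ∂F_z/∂x = 0,
    (∇ × F)_z = ∂F_y/∂x - ∂F_x/∂y = x^2 + y^2 + 2.

On z = 3, (curl F)_z = x^2 + y^2 + 2.

Convert to polar (x = r cos θ, y = r sin θ, dA = r dr dθ); the integrand becomes r^2 + 2, so

    ∬_D (curl F)_z dA = ∫_0^{2π} ∫_0^{5} (r^2 + 2) · r dr dθ.

Inner (r from 0 to 5): 725/4.
Outer (θ from 0 to 2π): 725π/2.

Therefore ∮_C F · dr = 725π/2.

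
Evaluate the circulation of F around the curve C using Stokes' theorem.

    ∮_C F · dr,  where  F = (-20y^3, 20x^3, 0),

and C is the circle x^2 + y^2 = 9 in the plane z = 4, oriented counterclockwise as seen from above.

Let S be the flat disk x^2 + y^2 ≤ 9 in the plane z = 4, with upward unit normal n̂ = ẑ. By Stokes' theorem,

    ∮_C F · dr = ∬_S (∇ × F) · n̂ dS = ∬_D (curl F)_z dA,

where D is the disk x^2 + y^2 ≤ 9.

Compute the curl of F = (-20y^3, 20x^3, 0):
    (∇ × F)_x = ∂F_z/∂y - ∂F_y/∂z = 0,
    (∇ × F)_y = ∂F_x/∂z - ∂F_z/∂x = 0,
    (∇ × F)_z = ∂F_y/∂x - ∂F_x/∂y = 60x^2 + 60y^2.

On z = 4, (curl F)_z = 60x^2 + 60y^2.

Convert to polar (x = r cos θ, y = r sin θ, dA = r dr dθ); the integrand becomes 60r^2, so

    ∬_D (curl F)_z dA = ∫_0^{2π} ∫_0^{3} (60r^2) · r dr dθ.

Inner (r from 0 to 3): 1215.
Outer (θ from 0 to 2π): 2430π.

Therefore ∮_C F · dr = 2430π.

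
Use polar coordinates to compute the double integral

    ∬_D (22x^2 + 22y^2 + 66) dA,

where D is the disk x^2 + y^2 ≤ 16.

The region D is 0 ≤ r ≤ 4, 0 ≤ θ ≤ 2π in polar coordinates, where x = r cos(θ), y = r sin(θ), and dA = r dr dθ.

Under the substitution, the integrand becomes 22r^2 + 66, so

    ∬_D (22x^2 + 22y^2 + 66) dA = ∫_{0}^{2π} ∫_{0}^{4} (22r^2 + 66) · r dr dθ.

Inner integral (in r): ∫_{0}^{4} (22r^2 + 66) · r dr = 1936.

Outer integral (in θ): ∫_{0}^{2π} (1936) dθ = 3872π.

Therefore ∬_D (22x^2 + 22y^2 + 66) dA = 3872π.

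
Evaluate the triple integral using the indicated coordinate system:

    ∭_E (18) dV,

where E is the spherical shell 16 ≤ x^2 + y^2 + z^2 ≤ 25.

In spherical coordinates, x = ρ sin(φ) cos(θ), y = ρ sin(φ) sin(θ), z = ρ cos(φ), and dV = ρ^2 sin(φ) dρ dφ dθ.

The integrand becomes 18, so

    ∭_E (18) dV = ∫_{0}^{2π} ∫_{0}^{π} ∫_{4}^{5} (18) · ρ^2 sin(φ) dρ dφ dθ.

Inner (ρ): 366sin(φ).
Middle (φ): 732.
Outer (θ): 1464π.

Therefore the triple integral equals 1464π.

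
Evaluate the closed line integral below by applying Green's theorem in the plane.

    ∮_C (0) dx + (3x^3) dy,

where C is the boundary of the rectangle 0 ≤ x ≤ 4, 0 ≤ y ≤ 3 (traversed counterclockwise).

Green's theorem converts the closed line integral into a double integral over the enclosed region D:

    ∮_C P dx + Q dy = ∬_D (∂Q/∂x - ∂P/∂y) dA.

Here P = 0, Q = 3x^3, so

    ∂Q/∂x = 9x^2,    ∂P/∂y = 0,
    ∂Q/∂x - ∂P/∂y = 9x^2.

D is the region 0 ≤ x ≤ 4, 0 ≤ y ≤ 3. Evaluating the double integral:

    ∬_D (9x^2) dA = ∫_0^{4} ∫_0^{3} (9x^2) dy dx.

Inner (y from 0 to 3): 27x^2.
Outer (x from 0 to 4): 576.

Therefore ∮_C P dx + Q dy = 576.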